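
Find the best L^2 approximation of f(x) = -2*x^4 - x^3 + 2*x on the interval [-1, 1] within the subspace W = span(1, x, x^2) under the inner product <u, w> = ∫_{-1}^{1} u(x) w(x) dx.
g(x) = -12*x^2/7 + 7*x/5 + 6/35

The best approximation g ∈ W is the orthogonal projection of f onto W. Writing g = a_0 + a_1 x + a_2 x^2, the coefficients solve the normal equations G · a = b where
  G_{ij} = <φ_i, φ_j> and b_i = <f, φ_i>, with φ_0 = 1, φ_1 = x, φ_2 = x^2.
G =
  [2, 0, 2/3]
  [0, 2/3, 0]
  [2/3, 0, 2/5],
b = (-4/5, 14/15, -4/7).
Solving gives a_0 = 6/35, a_1 = 7/5, a_2 = -12/7, so
  g(x) = -12*x^2/7 + 7*x/5 + 6/35.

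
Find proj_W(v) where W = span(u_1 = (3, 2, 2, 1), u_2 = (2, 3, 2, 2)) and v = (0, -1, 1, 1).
proj_W(v) = (1/6, 1/9, 1/9, 1/18)

Set up U = [u_1 | ... | u_2] ∈ R^(4×2). The projector onto W = col(U) is P = U (U^T U)^(-1) U^T.
Compute U^T U =
  [18, 18]
  [18, 21],
and U^T v = (1, 1).
Solve U^T U · c = U^T v for the coefficients: c = (1/18, 0). The projection is proj_W(v) = U c.
Check: (v - proj_W(v)) · u_1 = 0  (should be 0).
Check: (v - proj_W(v)) · u_2 = 0  (should be 0).
Result: proj_W(v) = (1/6, 1/9, 1/9, 1/18).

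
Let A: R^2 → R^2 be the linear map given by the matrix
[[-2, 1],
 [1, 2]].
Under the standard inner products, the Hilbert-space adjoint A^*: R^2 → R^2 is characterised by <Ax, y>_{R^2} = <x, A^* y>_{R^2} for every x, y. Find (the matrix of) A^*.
A^* = A^T =
[[-2, 1],
 [1, 2]]

For real matrices with standard dot products, the defining identity <Ax, y> = <x, A^* y> gives (Ax)^T y = x^T (A^*) y, i.e. x^T A^T y = x^T (A^*) y. Since this holds for all x, y, we must have A^* = A^T. Therefore
A^* =
[[-2, 1],
 [1, 2]].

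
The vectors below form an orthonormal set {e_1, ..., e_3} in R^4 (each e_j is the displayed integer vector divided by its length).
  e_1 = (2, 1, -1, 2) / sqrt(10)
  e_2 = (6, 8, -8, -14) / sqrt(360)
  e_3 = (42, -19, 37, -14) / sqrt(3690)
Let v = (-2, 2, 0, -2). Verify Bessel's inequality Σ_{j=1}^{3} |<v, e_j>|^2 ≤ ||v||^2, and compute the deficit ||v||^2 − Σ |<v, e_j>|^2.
Σ |<v, e_j>|^2 = 1812/205; ||v||^2 = 12; deficit = 648/205

Write each e_j = u_j / sqrt(<u_j, u_j>) where u_j is the displayed integer vector. Then <v, e_j> = <v, u_j> / sqrt(<u_j, u_j>), so |<v, e_j>|^2 = <v, u_j>^2 / <u_j, u_j>.
Coefficients: <v, e_1> = -6/sqrt(10), <v, e_2> = 32/sqrt(360), <v, e_3> = -94/sqrt(3690).
Square and sum: Σ |<v, e_j>|^2 = 1812/205.
Compute ||v||^2 = v·v = 12.
Deficit = 12 − 1812/205 = 648/205 ≥ 0, confirming Bessel's inequality. (The deficit equals ||v − Σ <v,e_j> e_j||^2, the squared distance from v to span{e_j}.)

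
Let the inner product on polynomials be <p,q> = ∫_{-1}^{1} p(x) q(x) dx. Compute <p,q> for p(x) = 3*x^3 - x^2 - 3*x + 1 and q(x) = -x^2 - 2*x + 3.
<p,q> = 16/3

Expand the product: p(x)·q(x) = -3*x^5 - 5*x^4 + 14*x^3 + 2*x^2 - 11*x + 3.
∫_{-1}^{1} of each monomial x^k gives [2/(k+1) if k even, 0 if k odd]. Integrating term-by-term (or equivalently evaluating the antiderivative F(x) = -x^6/2 - x^5 + 7*x^4/2 + 2*x^3/3 - 11*x^2/2 + 3*x at the endpoints):
  F(1) − F(−1) = 1/6 − (-31/6) = 16/3.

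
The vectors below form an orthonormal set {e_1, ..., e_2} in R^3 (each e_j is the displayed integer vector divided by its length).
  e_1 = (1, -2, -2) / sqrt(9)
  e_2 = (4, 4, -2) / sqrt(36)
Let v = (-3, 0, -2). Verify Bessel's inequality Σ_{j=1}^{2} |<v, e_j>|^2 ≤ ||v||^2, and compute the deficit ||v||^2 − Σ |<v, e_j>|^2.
Σ |<v, e_j>|^2 = 17/9; ||v||^2 = 13; deficit = 100/9

Write each e_j = u_j / sqrt(<u_j, u_j>) where u_j is the displayed integer vector. Then <v, e_j> = <v, u_j> / sqrt(<u_j, u_j>), so |<v, e_j>|^2 = <v, u_j>^2 / <u_j, u_j>.
Coefficients: <v, e_1> = 1/sqrt(9), <v, e_2> = -8/sqrt(36).
Square and sum: Σ |<v, e_j>|^2 = 17/9.
Compute ||v||^2 = v·v = 13.
Deficit = 13 − 17/9 = 100/9 ≥ 0, confirming Bessel's inequality. (The deficit equals ||v − Σ <v,e_j> e_j||^2, the squared distance from v to span{e_j}.)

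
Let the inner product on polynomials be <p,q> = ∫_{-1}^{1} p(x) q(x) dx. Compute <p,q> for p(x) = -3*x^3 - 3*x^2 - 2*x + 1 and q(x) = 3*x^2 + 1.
<p,q> = -8/5

Expand the product: p(x)·q(x) = -9*x^5 - 9*x^4 - 9*x^3 - 2*x + 1.
∫_{-1}^{1} of each monomial x^k gives [2/(k+1) if k even, 0 if k odd]. Integrating term-by-term (or equivalently evaluating the antiderivative F(x) = -3*x^6/2 - 9*x^5/5 - 9*x^4/4 - x^2 + x at the endpoints):
  F(1) − F(−1) = -111/20 − (-79/20) = -8/5.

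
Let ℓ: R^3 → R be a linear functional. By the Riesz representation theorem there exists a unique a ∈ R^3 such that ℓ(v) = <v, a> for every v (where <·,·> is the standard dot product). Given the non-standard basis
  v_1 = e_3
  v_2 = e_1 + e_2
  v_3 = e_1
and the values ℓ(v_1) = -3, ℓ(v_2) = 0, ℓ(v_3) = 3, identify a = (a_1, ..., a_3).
a = (3, -3, -3)

Write a = (a_1, ..., a_3) in the standard basis. For each basis vector v_i, ℓ(v_i) = <v_i, a> is a linear equation in the a_j's. Collect the n equations into a matrix system V a = ℓ, where row i of V is v_i (expressed in the standard basis). Since V is invertible (lower-triangular with 1s on the diagonal, up to permutation), solve by back-substitution:
  V =
[[0, 0, 1],
 [1, 1, 0],
 [1, 0, 0]]
  V a = (-3, 0, 3)
Solving gives a = (3, -3, -3).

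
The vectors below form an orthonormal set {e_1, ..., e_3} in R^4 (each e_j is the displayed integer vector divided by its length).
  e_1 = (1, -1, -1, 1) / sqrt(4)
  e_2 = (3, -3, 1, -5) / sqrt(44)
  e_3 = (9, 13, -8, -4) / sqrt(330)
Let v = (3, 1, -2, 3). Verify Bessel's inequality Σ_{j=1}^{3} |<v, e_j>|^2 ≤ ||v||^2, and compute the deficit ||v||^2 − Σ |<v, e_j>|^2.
Σ |<v, e_j>|^2 = 313/15; ||v||^2 = 23; deficit = 32/15

Write each e_j = u_j / sqrt(<u_j, u_j>) where u_j is the displayed integer vector. Then <v, e_j> = <v, u_j> / sqrt(<u_j, u_j>), so |<v, e_j>|^2 = <v, u_j>^2 / <u_j, u_j>.
Coefficients: <v, e_1> = 7/sqrt(4), <v, e_2> = -11/sqrt(44), <v, e_3> = 44/sqrt(330).
Square and sum: Σ |<v, e_j>|^2 = 313/15.
Compute ||v||^2 = v·v = 23.
Deficit = 23 − 313/15 = 32/15 ≥ 0, confirming Bessel's inequality. (The deficit equals ||v − Σ <v,e_j> e_j||^2, the squared distance from v to span{e_j}.)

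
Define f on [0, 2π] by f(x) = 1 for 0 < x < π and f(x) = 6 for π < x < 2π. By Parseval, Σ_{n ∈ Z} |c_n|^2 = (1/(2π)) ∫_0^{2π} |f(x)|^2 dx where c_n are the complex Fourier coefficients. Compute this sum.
Σ |c_n|^2 = 37/2

Parseval equates the L^2 energy of f (normalised by 1/(2π)) with the ℓ^2 sum of its Fourier coefficients: (1/(2π)) ∫_0^{2π} |f|^2 = Σ |c_n|^2.
Compute the left side: (1/(2π)) [∫_0^π 1^2 dx + ∫_π^{2π} 6^2 dx] = (1/(2π)) · (1π + 36π) = (1 + 36)/2 = 37/2.
So Σ_{n ∈ Z} |c_n|^2 = 37/2.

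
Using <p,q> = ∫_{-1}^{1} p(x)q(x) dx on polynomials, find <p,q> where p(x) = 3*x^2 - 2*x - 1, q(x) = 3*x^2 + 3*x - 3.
<p,q> = -12/5

Expand the product: p(x)·q(x) = 9*x^4 + 3*x^3 - 18*x^2 + 3*x + 3.
∫_{-1}^{1} of each monomial x^k gives [2/(k+1) if k even, 0 if k odd]. Integrating term-by-term (or equivalently evaluating the antiderivative F(x) = 9*x^5/5 + 3*x^4/4 - 6*x^3 + 3*x^2/2 + 3*x at the endpoints):
  F(1) − F(−1) = 21/20 − (69/20) = -12/5.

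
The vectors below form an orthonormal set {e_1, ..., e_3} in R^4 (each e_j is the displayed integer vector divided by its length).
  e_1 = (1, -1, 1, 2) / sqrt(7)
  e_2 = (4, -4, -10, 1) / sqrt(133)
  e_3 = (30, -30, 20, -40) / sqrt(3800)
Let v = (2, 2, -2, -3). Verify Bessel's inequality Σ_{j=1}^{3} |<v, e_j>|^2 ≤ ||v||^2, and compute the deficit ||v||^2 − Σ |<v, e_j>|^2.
Σ |<v, e_j>|^2 = 13; ||v||^2 = 21; deficit = 8

Write each e_j = u_j / sqrt(<u_j, u_j>) where u_j is the displayed integer vector. Then <v, e_j> = <v, u_j> / sqrt(<u_j, u_j>), so |<v, e_j>|^2 = <v, u_j>^2 / <u_j, u_j>.
Coefficients: <v, e_1> = -8/sqrt(7), <v, e_2> = 17/sqrt(133), <v, e_3> = 80/sqrt(3800).
Square and sum: Σ |<v, e_j>|^2 = 13.
Compute ||v||^2 = v·v = 21.
Deficit = 21 − 13 = 8 ≥ 0, confirming Bessel's inequality. (The deficit equals ||v − Σ <v,e_j> e_j||^2, the squared distance from v to span{e_j}.)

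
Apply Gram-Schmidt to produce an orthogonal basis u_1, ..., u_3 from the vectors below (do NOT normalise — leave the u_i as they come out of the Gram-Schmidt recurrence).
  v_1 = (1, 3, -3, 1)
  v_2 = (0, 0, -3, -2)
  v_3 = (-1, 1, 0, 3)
Orthogonal basis:
  u_1 = (1, 3, -3, 1)
  u_2 = (-7/20, -21/20, -39/20, -47/20)
  u_3 = (-318/211, -110/211, -144/211, 216/211)

Apply the Gram-Schmidt recurrence
  u_1 = v_1
  u_i = v_i − Σ_{j<i} ((v_i · u_j) / (u_j · u_j)) · u_j.

Step by step this gives:
  u_1 = (1, 3, -3, 1)
  u_2 = (-7/20, -21/20, -39/20, -47/20)
  u_3 = (-318/211, -110/211, -144/211, 216/211)

Orthogonality check:
  u_2 · u_1 = 0 (should be 0)
  u_3 · u_1 = 0 (should be 0)
  u_3 · u_2 = 0 (should be 0)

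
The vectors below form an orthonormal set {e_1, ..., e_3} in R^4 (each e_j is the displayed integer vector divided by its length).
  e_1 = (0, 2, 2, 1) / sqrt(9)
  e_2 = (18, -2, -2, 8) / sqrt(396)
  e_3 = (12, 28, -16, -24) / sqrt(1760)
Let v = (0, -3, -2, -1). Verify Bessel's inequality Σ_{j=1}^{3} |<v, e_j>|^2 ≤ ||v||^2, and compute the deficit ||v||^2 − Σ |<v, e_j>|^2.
Σ |<v, e_j>|^2 = 139/10; ||v||^2 = 14; deficit = 1/10

Write each e_j = u_j / sqrt(<u_j, u_j>) where u_j is the displayed integer vector. Then <v, e_j> = <v, u_j> / sqrt(<u_j, u_j>), so |<v, e_j>|^2 = <v, u_j>^2 / <u_j, u_j>.
Coefficients: <v, e_1> = -11/sqrt(9), <v, e_2> = 2/sqrt(396), <v, e_3> = -28/sqrt(1760).
Square and sum: Σ |<v, e_j>|^2 = 139/10.
Compute ||v||^2 = v·v = 14.
Deficit = 14 − 139/10 = 1/10 ≥ 0, confirming Bessel's inequality. (The deficit equals ||v − Σ <v,e_j> e_j||^2, the squared distance from v to span{e_j}.)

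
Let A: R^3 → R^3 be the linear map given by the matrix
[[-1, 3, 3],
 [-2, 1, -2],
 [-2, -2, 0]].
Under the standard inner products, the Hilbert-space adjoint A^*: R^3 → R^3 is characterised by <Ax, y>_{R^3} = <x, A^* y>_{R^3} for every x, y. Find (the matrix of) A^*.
A^* = A^T =
[[-1, -2, -2],
 [3, 1, -2],
 [3, -2, 0]]

For real matrices with standard dot products, the defining identity <Ax, y> = <x, A^* y> gives (Ax)^T y = x^T (A^*) y, i.e. x^T A^T y = x^T (A^*) y. Since this holds for all x, y, we must have A^* = A^T. Therefore
A^* =
[[-1, -2, -2],
 [3, 1, -2],
 [3, -2, 0]].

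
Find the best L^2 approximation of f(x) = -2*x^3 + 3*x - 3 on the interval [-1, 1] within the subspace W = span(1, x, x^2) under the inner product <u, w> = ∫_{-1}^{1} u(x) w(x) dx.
g(x) = 9*x/5 - 3

The best approximation g ∈ W is the orthogonal projection of f onto W. Writing g = a_0 + a_1 x + a_2 x^2, the coefficients solve the normal equations G · a = b where
  G_{ij} = <φ_i, φ_j> and b_i = <f, φ_i>, with φ_0 = 1, φ_1 = x, φ_2 = x^2.
G =
  [2, 0, 2/3]
  [0, 2/3, 0]
  [2/3, 0, 2/5],
b = (-6, 6/5, -2).
Solving gives a_0 = -3, a_1 = 9/5, a_2 = 0, so
  g(x) = 9*x/5 - 3.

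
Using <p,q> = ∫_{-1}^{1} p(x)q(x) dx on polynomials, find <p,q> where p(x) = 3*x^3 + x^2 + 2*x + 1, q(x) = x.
<p,q> = 38/15

Expand the product: p(x)·q(x) = 3*x^4 + x^3 + 2*x^2 + x.
∫_{-1}^{1} of each monomial x^k gives [2/(k+1) if k even, 0 if k odd]. Integrating term-by-term (or equivalently evaluating the antiderivative F(x) = 3*x^5/5 + x^4/4 + 2*x^3/3 + x^2/2 at the endpoints):
  F(1) − F(−1) = 121/60 − (-31/60) = 38/15.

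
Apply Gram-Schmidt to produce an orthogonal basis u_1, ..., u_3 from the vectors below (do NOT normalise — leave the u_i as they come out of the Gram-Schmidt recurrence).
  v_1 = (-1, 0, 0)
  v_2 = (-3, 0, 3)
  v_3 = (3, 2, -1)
Orthogonal basis:
  u_1 = (-1, 0, 0)
  u_2 = (0, 0, 3)
  u_3 = (0, 2, 0)

Apply the Gram-Schmidt recurrence
  u_1 = v_1
  u_i = v_i − Σ_{j<i} ((v_i · u_j) / (u_j · u_j)) · u_j.

Step by step this gives:
  u_1 = (-1, 0, 0)
  u_2 = (0, 0, 3)
  u_3 = (0, 2, 0)

Orthogonality check:
  u_2 · u_1 = 0 (should be 0)
  u_3 · u_1 = 0 (should be 0)
  u_3 · u_2 = 0 (should be 0)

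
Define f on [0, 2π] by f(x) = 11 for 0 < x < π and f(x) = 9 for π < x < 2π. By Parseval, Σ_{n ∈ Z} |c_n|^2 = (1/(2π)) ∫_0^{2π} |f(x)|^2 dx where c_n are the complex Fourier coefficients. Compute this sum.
Σ |c_n|^2 = 101

Parseval equates the L^2 energy of f (normalised by 1/(2π)) with the ℓ^2 sum of its Fourier coefficients: (1/(2π)) ∫_0^{2π} |f|^2 = Σ |c_n|^2.
Compute the left side: (1/(2π)) [∫_0^π 11^2 dx + ∫_π^{2π} 9^2 dx] = (1/(2π)) · (121π + 81π) = (121 + 81)/2 = 101.
So Σ_{n ∈ Z} |c_n|^2 = 101.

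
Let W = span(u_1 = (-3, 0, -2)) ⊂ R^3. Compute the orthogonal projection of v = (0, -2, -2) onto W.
proj_W(v) = (-12/13, 0, -8/13)

Set up U = [u_1 | ... | u_1] ∈ R^(3×1). The projector onto W = col(U) is P = U (U^T U)^(-1) U^T.
Compute U^T U =
  [13],
and U^T v = (4).
Solve U^T U · c = U^T v for the coefficients: c = (4/13). The projection is proj_W(v) = U c.
Check: (v - proj_W(v)) · u_1 = 0  (should be 0).
Result: proj_W(v) = (-12/13, 0, -8/13).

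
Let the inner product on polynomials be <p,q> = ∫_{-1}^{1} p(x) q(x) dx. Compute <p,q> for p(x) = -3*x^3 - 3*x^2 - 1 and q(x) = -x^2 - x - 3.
<p,q> = 226/15

Expand the product: p(x)·q(x) = 3*x^5 + 6*x^4 + 12*x^3 + 10*x^2 + x + 3.
∫_{-1}^{1} of each monomial x^k gives [2/(k+1) if k even, 0 if k odd]. Integrating term-by-term (or equivalently evaluating the antiderivative F(x) = x^6/2 + 6*x^5/5 + 3*x^4 + 10*x^3/3 + x^2/2 + 3*x at the endpoints):
  F(1) − F(−1) = 173/15 − (-53/15) = 226/15.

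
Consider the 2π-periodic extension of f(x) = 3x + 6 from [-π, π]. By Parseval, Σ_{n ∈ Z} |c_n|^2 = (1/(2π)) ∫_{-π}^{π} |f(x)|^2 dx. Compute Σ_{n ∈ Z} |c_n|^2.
Σ |c_n|^2 = 3π^2 + 36

Expand and integrate term by term over [-π, π]:
  ∫ (3x)^2 dx = 9·(2π^3/3); ∫ 2·3·(6)·x dx = 0 (odd integrand); ∫ 6^2 dx = 36·2π.
So (1/(2π)) ∫_{-π}^{π} (3x + 6)^2 dx = 9π^2/3 + 36 = 3π^2 + 36.
Parseval ⇒ Σ |c_n|^2 = 3π^2 + 36.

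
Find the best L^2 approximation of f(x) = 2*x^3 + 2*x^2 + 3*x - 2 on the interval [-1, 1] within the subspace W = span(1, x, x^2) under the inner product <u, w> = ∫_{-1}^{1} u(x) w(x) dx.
g(x) = 2*x^2 + 21*x/5 - 2

The best approximation g ∈ W is the orthogonal projection of f onto W. Writing g = a_0 + a_1 x + a_2 x^2, the coefficients solve the normal equations G · a = b where
  G_{ij} = <φ_i, φ_j> and b_i = <f, φ_i>, with φ_0 = 1, φ_1 = x, φ_2 = x^2.
G =
  [2, 0, 2/3]
  [0, 2/3, 0]
  [2/3, 0, 2/5],
b = (-8/3, 14/5, -8/15).
Solving gives a_0 = -2, a_1 = 21/5, a_2 = 2, so
  g(x) = 2*x^2 + 21*x/5 - 2.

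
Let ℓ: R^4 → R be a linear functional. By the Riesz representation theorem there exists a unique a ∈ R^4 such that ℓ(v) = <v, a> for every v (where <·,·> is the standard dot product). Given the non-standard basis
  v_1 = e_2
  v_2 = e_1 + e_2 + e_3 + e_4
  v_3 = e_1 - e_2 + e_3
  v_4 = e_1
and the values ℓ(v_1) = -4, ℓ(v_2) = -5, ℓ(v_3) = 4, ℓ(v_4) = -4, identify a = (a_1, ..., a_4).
a = (-4, -4, 4, -1)

Write a = (a_1, ..., a_4) in the standard basis. For each basis vector v_i, ℓ(v_i) = <v_i, a> is a linear equation in the a_j's. Collect the n equations into a matrix system V a = ℓ, where row i of V is v_i (expressed in the standard basis). Since V is invertible (lower-triangular with 1s on the diagonal, up to permutation), solve by back-substitution:
  V =
[[0, 1, 0, 0],
 [1, 1, 1, 1],
 [1, -1, 1, 0],
 [1, 0, 0, 0]]
  V a = (-4, -5, 4, -4)
Solving gives a = (-4, -4, 4, -1).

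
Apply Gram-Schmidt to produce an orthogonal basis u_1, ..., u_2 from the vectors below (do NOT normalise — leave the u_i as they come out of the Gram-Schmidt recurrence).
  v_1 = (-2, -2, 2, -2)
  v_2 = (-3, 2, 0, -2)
Orthogonal basis:
  u_1 = (-2, -2, 2, -2)
  u_2 = (-9/4, 11/4, -3/4, -5/4)

Apply the Gram-Schmidt recurrence
  u_1 = v_1
  u_i = v_i − Σ_{j<i} ((v_i · u_j) / (u_j · u_j)) · u_j.

Step by step this gives:
  u_1 = (-2, -2, 2, -2)
  u_2 = (-9/4, 11/4, -3/4, -5/4)

Orthogonality check:
  u_2 · u_1 = 0 (should be 0)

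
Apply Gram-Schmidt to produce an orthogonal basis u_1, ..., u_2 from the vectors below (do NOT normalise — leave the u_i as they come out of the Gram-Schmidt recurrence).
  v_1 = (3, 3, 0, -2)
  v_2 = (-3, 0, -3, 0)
Orthogonal basis:
  u_1 = (3, 3, 0, -2)
  u_2 = (-39/22, 27/22, -3, -9/11)

Apply the Gram-Schmidt recurrence
  u_1 = v_1
  u_i = v_i − Σ_{j<i} ((v_i · u_j) / (u_j · u_j)) · u_j.

Step by step this gives:
  u_1 = (3, 3, 0, -2)
  u_2 = (-39/22, 27/22, -3, -9/11)

Orthogonality check:
  u_2 · u_1 = 0 (should be 0)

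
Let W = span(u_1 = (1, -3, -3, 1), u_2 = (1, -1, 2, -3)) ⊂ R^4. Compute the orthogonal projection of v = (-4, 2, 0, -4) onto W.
proj_W(v) = (-26/55, 98/55, 128/55, -6/5)

Set up U = [u_1 | ... | u_2] ∈ R^(4×2). The projector onto W = col(U) is P = U (U^T U)^(-1) U^T.
Compute U^T U =
  [20, -5]
  [-5, 15],
and U^T v = (-14, 6).
Solve U^T U · c = U^T v for the coefficients: c = (-36/55, 2/11). The projection is proj_W(v) = U c.
Check: (v - proj_W(v)) · u_1 = 0  (should be 0).
Check: (v - proj_W(v)) · u_2 = 0  (should be 0).
Result: proj_W(v) = (-26/55, 98/55, 128/55, -6/5).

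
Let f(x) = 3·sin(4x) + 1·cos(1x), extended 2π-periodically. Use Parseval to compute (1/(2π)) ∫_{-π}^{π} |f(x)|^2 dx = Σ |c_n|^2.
Σ |c_n|^2 = 5

Expand |f|^2 and use orthogonality of {sin(nx), cos(mx)} on [-π, π]:
  ∫_{-π}^{π} sin(nx)^2 dx = π, ∫ cos(mx)^2 dx = π, and cross terms integrate to 0.
So ∫_{-π}^{π} f(x)^2 dx = 3^2 · π + 1^2 · π = (9 + 1)π.
Divide by 2π: (9 + 1)/2 = 5.
By Parseval, this equals Σ |c_n|^2.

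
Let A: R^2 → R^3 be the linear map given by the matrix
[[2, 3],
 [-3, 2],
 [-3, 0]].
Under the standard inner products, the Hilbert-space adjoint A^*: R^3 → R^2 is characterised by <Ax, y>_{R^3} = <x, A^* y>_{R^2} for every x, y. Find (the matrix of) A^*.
A^* = A^T =
[[2, -3, -3],
 [3, 2, 0]]

For real matrices with standard dot products, the defining identity <Ax, y> = <x, A^* y> gives (Ax)^T y = x^T (A^*) y, i.e. x^T A^T y = x^T (A^*) y. Since this holds for all x, y, we must have A^* = A^T. Therefore
A^* =
[[2, -3, -3],
 [3, 2, 0]].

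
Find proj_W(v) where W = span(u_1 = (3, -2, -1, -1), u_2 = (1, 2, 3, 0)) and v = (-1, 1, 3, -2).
proj_W(v) = (-3/97, 170/97, 211/97, 22/97)

Set up U = [u_1 | ... | u_2] ∈ R^(4×2). The projector onto W = col(U) is P = U (U^T U)^(-1) U^T.
Compute U^T U =
  [15, -4]
  [-4, 14],
and U^T v = (-6, 10).
Solve U^T U · c = U^T v for the coefficients: c = (-22/97, 63/97). The projection is proj_W(v) = U c.
Check: (v - proj_W(v)) · u_1 = 0  (should be 0).
Check: (v - proj_W(v)) · u_2 = 0  (should be 0).
Result: proj_W(v) = (-3/97, 170/97, 211/97, 22/97).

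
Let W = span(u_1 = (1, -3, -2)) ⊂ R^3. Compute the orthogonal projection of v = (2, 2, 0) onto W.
proj_W(v) = (-2/7, 6/7, 4/7)

Set up U = [u_1 | ... | u_1] ∈ R^(3×1). The projector onto W = col(U) is P = U (U^T U)^(-1) U^T.
Compute U^T U =
  [14],
and U^T v = (-4).
Solve U^T U · c = U^T v for the coefficients: c = (-2/7). The projection is proj_W(v) = U c.
Check: (v - proj_W(v)) · u_1 = 0  (should be 0).
Result: proj_W(v) = (-2/7, 6/7, 4/7).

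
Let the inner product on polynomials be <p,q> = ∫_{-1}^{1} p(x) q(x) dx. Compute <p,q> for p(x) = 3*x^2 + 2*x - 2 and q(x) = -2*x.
<p,q> = -8/3

Expand the product: p(x)·q(x) = -6*x^3 - 4*x^2 + 4*x.
∫_{-1}^{1} of each monomial x^k gives [2/(k+1) if k even, 0 if k odd]. Integrating term-by-term (or equivalently evaluating the antiderivative F(x) = -3*x^4/2 - 4*x^3/3 + 2*x^2 at the endpoints):
  F(1) − F(−1) = -5/6 − (11/6) = -8/3.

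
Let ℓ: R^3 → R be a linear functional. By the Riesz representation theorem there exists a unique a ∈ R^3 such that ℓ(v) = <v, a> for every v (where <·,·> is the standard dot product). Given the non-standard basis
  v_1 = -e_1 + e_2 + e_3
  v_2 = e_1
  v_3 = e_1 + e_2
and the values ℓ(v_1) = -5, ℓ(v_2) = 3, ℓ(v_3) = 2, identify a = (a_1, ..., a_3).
a = (3, -1, -1)

Write a = (a_1, ..., a_3) in the standard basis. For each basis vector v_i, ℓ(v_i) = <v_i, a> is a linear equation in the a_j's. Collect the n equations into a matrix system V a = ℓ, where row i of V is v_i (expressed in the standard basis). Since V is invertible (lower-triangular with 1s on the diagonal, up to permutation), solve by back-substitution:
  V =
[[-1, 1, 1],
 [1, 0, 0],
 [1, 1, 0]]
  V a = (-5, 3, 2)
Solving gives a = (3, -1, -1).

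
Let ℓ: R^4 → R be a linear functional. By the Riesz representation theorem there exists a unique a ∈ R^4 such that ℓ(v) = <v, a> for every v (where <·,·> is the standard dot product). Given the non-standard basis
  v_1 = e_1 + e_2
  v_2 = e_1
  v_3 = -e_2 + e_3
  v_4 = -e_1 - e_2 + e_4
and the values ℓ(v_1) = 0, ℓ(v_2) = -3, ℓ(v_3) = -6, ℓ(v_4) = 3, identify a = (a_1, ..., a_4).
a = (-3, 3, -3, 3)

Write a = (a_1, ..., a_4) in the standard basis. For each basis vector v_i, ℓ(v_i) = <v_i, a> is a linear equation in the a_j's. Collect the n equations into a matrix system V a = ℓ, where row i of V is v_i (expressed in the standard basis). Since V is invertible (lower-triangular with 1s on the diagonal, up to permutation), solve by back-substitution:
  V =
[[1, 1, 0, 0],
 [1, 0, 0, 0],
 [0, -1, 1, 0],
 [-1, -1, 0, 1]]
  V a = (0, -3, -6, 3)
Solving gives a = (-3, 3, -3, 3).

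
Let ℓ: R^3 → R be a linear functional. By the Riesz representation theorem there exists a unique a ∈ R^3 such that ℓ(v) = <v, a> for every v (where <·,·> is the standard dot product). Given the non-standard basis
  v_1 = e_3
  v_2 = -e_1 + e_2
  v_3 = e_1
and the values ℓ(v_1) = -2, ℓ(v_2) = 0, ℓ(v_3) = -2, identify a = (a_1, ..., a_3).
a = (-2, -2, -2)

Write a = (a_1, ..., a_3) in the standard basis. For each basis vector v_i, ℓ(v_i) = <v_i, a> is a linear equation in the a_j's. Collect the n equations into a matrix system V a = ℓ, where row i of V is v_i (expressed in the standard basis). Since V is invertible (lower-triangular with 1s on the diagonal, up to permutation), solve by back-substitution:
  V =
[[0, 0, 1],
 [-1, 1, 0],
 [1, 0, 0]]
  V a = (-2, 0, -2)
Solving gives a = (-2, -2, -2).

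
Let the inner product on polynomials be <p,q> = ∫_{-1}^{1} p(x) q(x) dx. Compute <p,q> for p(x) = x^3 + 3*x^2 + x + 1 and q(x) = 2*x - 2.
<p,q> = -88/15

Expand the product: p(x)·q(x) = 2*x^4 + 4*x^3 - 4*x^2 - 2.
∫_{-1}^{1} of each monomial x^k gives [2/(k+1) if k even, 0 if k odd]. Integrating term-by-term (or equivalently evaluating the antiderivative F(x) = 2*x^5/5 + x^4 - 4*x^3/3 - 2*x at the endpoints):
  F(1) − F(−1) = -29/15 − (59/15) = -88/15.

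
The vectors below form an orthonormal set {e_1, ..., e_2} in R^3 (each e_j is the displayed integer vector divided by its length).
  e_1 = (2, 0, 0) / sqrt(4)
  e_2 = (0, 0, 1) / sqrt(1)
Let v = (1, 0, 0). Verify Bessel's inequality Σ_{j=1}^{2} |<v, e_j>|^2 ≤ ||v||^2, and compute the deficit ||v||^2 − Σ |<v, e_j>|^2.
Σ |<v, e_j>|^2 = 1; ||v||^2 = 1; deficit = 0

Write each e_j = u_j / sqrt(<u_j, u_j>) where u_j is the displayed integer vector. Then <v, e_j> = <v, u_j> / sqrt(<u_j, u_j>), so |<v, e_j>|^2 = <v, u_j>^2 / <u_j, u_j>.
Coefficients: <v, e_1> = 2/sqrt(4), <v, e_2> = 0/sqrt(1).
Square and sum: Σ |<v, e_j>|^2 = 1.
Compute ||v||^2 = v·v = 1.
Deficit = 1 − 1 = 0 ≥ 0, confirming Bessel's inequality. (The deficit equals ||v − Σ <v,e_j> e_j||^2, the squared distance from v to span{e_j}.)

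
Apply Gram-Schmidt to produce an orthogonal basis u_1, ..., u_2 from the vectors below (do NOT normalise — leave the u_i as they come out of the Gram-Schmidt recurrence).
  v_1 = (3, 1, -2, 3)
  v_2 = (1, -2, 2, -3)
Orthogonal basis:
  u_1 = (3, 1, -2, 3)
  u_2 = (59/23, -34/23, 22/23, -33/23)

Apply the Gram-Schmidt recurrence
  u_1 = v_1
  u_i = v_i − Σ_{j<i} ((v_i · u_j) / (u_j · u_j)) · u_j.

Step by step this gives:
  u_1 = (3, 1, -2, 3)
  u_2 = (59/23, -34/23, 22/23, -33/23)

Orthogonality check:
  u_2 · u_1 = 0 (should be 0)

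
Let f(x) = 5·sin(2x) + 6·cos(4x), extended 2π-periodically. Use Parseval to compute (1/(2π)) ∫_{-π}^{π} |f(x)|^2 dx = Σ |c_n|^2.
Σ |c_n|^2 = 61/2

Expand |f|^2 and use orthogonality of {sin(nx), cos(mx)} on [-π, π]:
  ∫_{-π}^{π} sin(nx)^2 dx = π, ∫ cos(mx)^2 dx = π, and cross terms integrate to 0.
So ∫_{-π}^{π} f(x)^2 dx = 5^2 · π + 6^2 · π = (25 + 36)π.
Divide by 2π: (25 + 36)/2 = 61/2.
By Parseval, this equals Σ |c_n|^2.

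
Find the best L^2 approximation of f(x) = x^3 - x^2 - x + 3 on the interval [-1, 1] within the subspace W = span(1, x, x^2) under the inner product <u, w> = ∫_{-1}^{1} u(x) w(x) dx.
g(x) = -x^2 - 2*x/5 + 3

The best approximation g ∈ W is the orthogonal projection of f onto W. Writing g = a_0 + a_1 x + a_2 x^2, the coefficients solve the normal equations G · a = b where
  G_{ij} = <φ_i, φ_j> and b_i = <f, φ_i>, with φ_0 = 1, φ_1 = x, φ_2 = x^2.
G =
  [2, 0, 2/3]
  [0, 2/3, 0]
  [2/3, 0, 2/5],
b = (16/3, -4/15, 8/5).
Solving gives a_0 = 3, a_1 = -2/5, a_2 = -1, so
  g(x) = -x^2 - 2*x/5 + 3.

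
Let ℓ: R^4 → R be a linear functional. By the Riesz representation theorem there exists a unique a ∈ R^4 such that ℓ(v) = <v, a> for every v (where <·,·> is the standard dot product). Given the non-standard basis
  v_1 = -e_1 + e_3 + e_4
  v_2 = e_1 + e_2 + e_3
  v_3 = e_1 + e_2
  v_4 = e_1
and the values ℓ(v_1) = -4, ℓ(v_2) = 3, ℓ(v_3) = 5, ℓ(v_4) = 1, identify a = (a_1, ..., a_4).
a = (1, 4, -2, -1)

Write a = (a_1, ..., a_4) in the standard basis. For each basis vector v_i, ℓ(v_i) = <v_i, a> is a linear equation in the a_j's. Collect the n equations into a matrix system V a = ℓ, where row i of V is v_i (expressed in the standard basis). Since V is invertible (lower-triangular with 1s on the diagonal, up to permutation), solve by back-substitution:
  V =
[[-1, 0, 1, 1],
 [1, 1, 1, 0],
 [1, 1, 0, 0],
 [1, 0, 0, 0]]
  V a = (-4, 3, 5, 1)
Solving gives a = (1, 4, -2, -1).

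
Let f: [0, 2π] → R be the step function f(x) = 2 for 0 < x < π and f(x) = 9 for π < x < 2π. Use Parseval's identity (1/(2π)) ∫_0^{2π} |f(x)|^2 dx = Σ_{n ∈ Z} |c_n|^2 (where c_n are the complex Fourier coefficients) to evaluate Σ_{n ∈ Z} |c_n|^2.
Σ |c_n|^2 = 85/2

Parseval equates the L^2 energy of f (normalised by 1/(2π)) with the ℓ^2 sum of its Fourier coefficients: (1/(2π)) ∫_0^{2π} |f|^2 = Σ |c_n|^2.
Compute the left side: (1/(2π)) [∫_0^π 2^2 dx + ∫_π^{2π} 9^2 dx] = (1/(2π)) · (4π + 81π) = (4 + 81)/2 = 85/2.
So Σ_{n ∈ Z} |c_n|^2 = 85/2.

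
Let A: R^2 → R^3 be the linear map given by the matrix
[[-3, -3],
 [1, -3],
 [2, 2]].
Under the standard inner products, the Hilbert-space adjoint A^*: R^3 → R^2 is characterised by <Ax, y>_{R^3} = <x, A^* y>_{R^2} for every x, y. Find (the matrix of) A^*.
A^* = A^T =
[[-3, 1, 2],
 [-3, -3, 2]]

For real matrices with standard dot products, the defining identity <Ax, y> = <x, A^* y> gives (Ax)^T y = x^T (A^*) y, i.e. x^T A^T y = x^T (A^*) y. Since this holds for all x, y, we must have A^* = A^T. Therefore
A^* =
[[-3, 1, 2],
 [-3, -3, 2]].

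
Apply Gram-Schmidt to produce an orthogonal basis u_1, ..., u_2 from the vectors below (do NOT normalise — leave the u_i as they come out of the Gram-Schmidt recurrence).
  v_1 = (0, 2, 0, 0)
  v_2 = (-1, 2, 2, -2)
Orthogonal basis:
  u_1 = (0, 2, 0, 0)
  u_2 = (-1, 0, 2, -2)

Apply the Gram-Schmidt recurrence
  u_1 = v_1
  u_i = v_i − Σ_{j<i} ((v_i · u_j) / (u_j · u_j)) · u_j.

Step by step this gives:
  u_1 = (0, 2, 0, 0)
  u_2 = (-1, 0, 2, -2)

Orthogonality check:
  u_2 · u_1 = 0 (should be 0)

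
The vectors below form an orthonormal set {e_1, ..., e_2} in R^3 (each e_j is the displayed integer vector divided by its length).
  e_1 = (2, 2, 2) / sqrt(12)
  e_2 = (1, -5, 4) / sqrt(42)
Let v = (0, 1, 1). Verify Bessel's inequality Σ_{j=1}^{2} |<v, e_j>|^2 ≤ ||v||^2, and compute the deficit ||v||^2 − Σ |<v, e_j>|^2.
Σ |<v, e_j>|^2 = 19/14; ||v||^2 = 2; deficit = 9/14

Write each e_j = u_j / sqrt(<u_j, u_j>) where u_j is the displayed integer vector. Then <v, e_j> = <v, u_j> / sqrt(<u_j, u_j>), so |<v, e_j>|^2 = <v, u_j>^2 / <u_j, u_j>.
Coefficients: <v, e_1> = 4/sqrt(12), <v, e_2> = -1/sqrt(42).
Square and sum: Σ |<v, e_j>|^2 = 19/14.
Compute ||v||^2 = v·v = 2.
Deficit = 2 − 19/14 = 9/14 ≥ 0, confirming Bessel's inequality. (The deficit equals ||v − Σ <v,e_j> e_j||^2, the squared distance from v to span{e_j}.)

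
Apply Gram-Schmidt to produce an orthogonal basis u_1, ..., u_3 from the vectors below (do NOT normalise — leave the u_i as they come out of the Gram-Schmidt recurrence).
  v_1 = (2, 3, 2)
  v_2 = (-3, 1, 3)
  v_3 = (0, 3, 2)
Orthogonal basis:
  u_1 = (2, 3, 2)
  u_2 = (-57/17, 8/17, 45/17)
  u_3 = (-49/157, 84/157, -77/157)

Apply the Gram-Schmidt recurrence
  u_1 = v_1
  u_i = v_i − Σ_{j<i} ((v_i · u_j) / (u_j · u_j)) · u_j.

Step by step this gives:
  u_1 = (2, 3, 2)
  u_2 = (-57/17, 8/17, 45/17)
  u_3 = (-49/157, 84/157, -77/157)

Orthogonality check:
  u_2 · u_1 = 0 (should be 0)
  u_3 · u_1 = 0 (should be 0)
  u_3 · u_2 = 0 (should be 0)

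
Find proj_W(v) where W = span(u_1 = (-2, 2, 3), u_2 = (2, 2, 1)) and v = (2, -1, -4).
proj_W(v) = (22/9, -17/9, -28/9)

Set up U = [u_1 | ... | u_2] ∈ R^(3×2). The projector onto W = col(U) is P = U (U^T U)^(-1) U^T.
Compute U^T U =
  [17, 3]
  [3, 9],
and U^T v = (-18, -2).
Solve U^T U · c = U^T v for the coefficients: c = (-13/12, 5/36). The projection is proj_W(v) = U c.
Check: (v - proj_W(v)) · u_1 = 0  (should be 0).
Check: (v - proj_W(v)) · u_2 = 0  (should be 0).
Result: proj_W(v) = (22/9, -17/9, -28/9).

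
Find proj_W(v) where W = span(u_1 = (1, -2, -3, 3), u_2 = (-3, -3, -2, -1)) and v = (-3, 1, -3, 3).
proj_W(v) = (-142/493, -877/493, -993/493, 606/493)

Set up U = [u_1 | ... | u_2] ∈ R^(4×2). The projector onto W = col(U) is P = U (U^T U)^(-1) U^T.
Compute U^T U =
  [23, 6]
  [6, 23],
and U^T v = (13, 9).
Solve U^T U · c = U^T v for the coefficients: c = (245/493, 129/493). The projection is proj_W(v) = U c.
Check: (v - proj_W(v)) · u_1 = 0  (should be 0).
Check: (v - proj_W(v)) · u_2 = 0  (should be 0).
Result: proj_W(v) = (-142/493, -877/493, -993/493, 606/493).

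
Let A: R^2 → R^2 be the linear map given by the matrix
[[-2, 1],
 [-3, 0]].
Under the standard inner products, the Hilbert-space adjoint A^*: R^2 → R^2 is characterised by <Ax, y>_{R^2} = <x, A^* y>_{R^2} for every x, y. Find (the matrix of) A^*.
A^* = A^T =
[[-2, -3],
 [1, 0]]

For real matrices with standard dot products, the defining identity <Ax, y> = <x, A^* y> gives (Ax)^T y = x^T (A^*) y, i.e. x^T A^T y = x^T (A^*) y. Since this holds for all x, y, we must have A^* = A^T. Therefore
A^* =
[[-2, -3],
 [1, 0]].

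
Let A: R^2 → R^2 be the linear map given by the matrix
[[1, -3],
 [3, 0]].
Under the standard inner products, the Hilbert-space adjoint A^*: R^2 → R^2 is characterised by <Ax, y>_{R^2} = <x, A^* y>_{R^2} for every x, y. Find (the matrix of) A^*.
A^* = A^T =
[[1, 3],
 [-3, 0]]

For real matrices with standard dot products, the defining identity <Ax, y> = <x, A^* y> gives (Ax)^T y = x^T (A^*) y, i.e. x^T A^T y = x^T (A^*) y. Since this holds for all x, y, we must have A^* = A^T. Therefore
A^* =
[[1, 3],
 [-3, 0]].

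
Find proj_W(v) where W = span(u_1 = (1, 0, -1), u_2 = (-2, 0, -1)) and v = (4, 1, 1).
proj_W(v) = (4, 0, 1)

Set up U = [u_1 | ... | u_2] ∈ R^(3×2). The projector onto W = col(U) is P = U (U^T U)^(-1) U^T.
Compute U^T U =
  [2, -1]
  [-1, 5],
and U^T v = (3, -9).
Solve U^T U · c = U^T v for the coefficients: c = (2/3, -5/3). The projection is proj_W(v) = U c.
Check: (v - proj_W(v)) · u_1 = 0  (should be 0).
Check: (v - proj_W(v)) · u_2 = 0  (should be 0).
Result: proj_W(v) = (4, 0, 1).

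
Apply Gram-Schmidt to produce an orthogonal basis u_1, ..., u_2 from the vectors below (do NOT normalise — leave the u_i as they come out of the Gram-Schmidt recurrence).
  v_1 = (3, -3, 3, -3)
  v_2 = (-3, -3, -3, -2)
Orthogonal basis:
  u_1 = (3, -3, 3, -3)
  u_2 = (-11/4, -13/4, -11/4, -9/4)

Apply the Gram-Schmidt recurrence
  u_1 = v_1
  u_i = v_i − Σ_{j<i} ((v_i · u_j) / (u_j · u_j)) · u_j.

Step by step this gives:
  u_1 = (3, -3, 3, -3)
  u_2 = (-11/4, -13/4, -11/4, -9/4)

Orthogonality check:
  u_2 · u_1 = 0 (should be 0)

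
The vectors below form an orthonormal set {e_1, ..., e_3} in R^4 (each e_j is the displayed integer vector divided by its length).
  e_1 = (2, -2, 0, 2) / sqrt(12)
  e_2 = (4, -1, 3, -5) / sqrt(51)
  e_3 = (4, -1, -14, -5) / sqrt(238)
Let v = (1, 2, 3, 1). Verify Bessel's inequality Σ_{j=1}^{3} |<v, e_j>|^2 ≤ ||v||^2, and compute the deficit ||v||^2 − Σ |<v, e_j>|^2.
Σ |<v, e_j>|^2 = 129/14; ||v||^2 = 15; deficit = 81/14

Write each e_j = u_j / sqrt(<u_j, u_j>) where u_j is the displayed integer vector. Then <v, e_j> = <v, u_j> / sqrt(<u_j, u_j>), so |<v, e_j>|^2 = <v, u_j>^2 / <u_j, u_j>.
Coefficients: <v, e_1> = 0/sqrt(12), <v, e_2> = 6/sqrt(51), <v, e_3> = -45/sqrt(238).
Square and sum: Σ |<v, e_j>|^2 = 129/14.
Compute ||v||^2 = v·v = 15.
Deficit = 15 − 129/14 = 81/14 ≥ 0, confirming Bessel's inequality. (The deficit equals ||v − Σ <v,e_j> e_j||^2, the squared distance from v to span{e_j}.)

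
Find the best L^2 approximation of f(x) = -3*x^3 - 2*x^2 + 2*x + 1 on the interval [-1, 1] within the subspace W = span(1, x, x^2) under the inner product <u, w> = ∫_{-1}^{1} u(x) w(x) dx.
g(x) = -2*x^2 + x/5 + 1

The best approximation g ∈ W is the orthogonal projection of f onto W. Writing g = a_0 + a_1 x + a_2 x^2, the coefficients solve the normal equations G · a = b where
  G_{ij} = <φ_i, φ_j> and b_i = <f, φ_i>, with φ_0 = 1, φ_1 = x, φ_2 = x^2.
G =
  [2, 0, 2/3]
  [0, 2/3, 0]
  [2/3, 0, 2/5],
b = (2/3, 2/15, -2/15).
Solving gives a_0 = 1, a_1 = 1/5, a_2 = -2, so
  g(x) = -2*x^2 + x/5 + 1.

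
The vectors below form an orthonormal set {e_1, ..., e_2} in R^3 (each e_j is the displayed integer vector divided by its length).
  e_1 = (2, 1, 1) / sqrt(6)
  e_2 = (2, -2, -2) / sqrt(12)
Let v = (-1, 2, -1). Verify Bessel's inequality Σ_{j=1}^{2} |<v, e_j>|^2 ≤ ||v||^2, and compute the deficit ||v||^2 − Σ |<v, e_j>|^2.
Σ |<v, e_j>|^2 = 3/2; ||v||^2 = 6; deficit = 9/2

Write each e_j = u_j / sqrt(<u_j, u_j>) where u_j is the displayed integer vector. Then <v, e_j> = <v, u_j> / sqrt(<u_j, u_j>), so |<v, e_j>|^2 = <v, u_j>^2 / <u_j, u_j>.
Coefficients: <v, e_1> = -1/sqrt(6), <v, e_2> = -4/sqrt(12).
Square and sum: Σ |<v, e_j>|^2 = 3/2.
Compute ||v||^2 = v·v = 6.
Deficit = 6 − 3/2 = 9/2 ≥ 0, confirming Bessel's inequality. (The deficit equals ||v − Σ <v,e_j> e_j||^2, the squared distance from v to span{e_j}.)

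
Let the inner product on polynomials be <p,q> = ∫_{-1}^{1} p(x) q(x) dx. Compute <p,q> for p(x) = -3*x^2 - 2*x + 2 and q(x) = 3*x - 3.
<p,q> = -10

Expand the product: p(x)·q(x) = -9*x^3 + 3*x^2 + 12*x - 6.
∫_{-1}^{1} of each monomial x^k gives [2/(k+1) if k even, 0 if k odd]. Integrating term-by-term (or equivalently evaluating the antiderivative F(x) = -9*x^4/4 + x^3 + 6*x^2 - 6*x at the endpoints):
  F(1) − F(−1) = -5/4 − (35/4) = -10.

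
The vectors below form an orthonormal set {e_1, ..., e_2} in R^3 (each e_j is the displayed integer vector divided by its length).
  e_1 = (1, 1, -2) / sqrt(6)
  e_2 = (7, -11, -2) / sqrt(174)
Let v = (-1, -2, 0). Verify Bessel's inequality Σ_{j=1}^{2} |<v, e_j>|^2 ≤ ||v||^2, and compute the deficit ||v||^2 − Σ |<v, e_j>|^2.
Σ |<v, e_j>|^2 = 81/29; ||v||^2 = 5; deficit = 64/29

Write each e_j = u_j / sqrt(<u_j, u_j>) where u_j is the displayed integer vector. Then <v, e_j> = <v, u_j> / sqrt(<u_j, u_j>), so |<v, e_j>|^2 = <v, u_j>^2 / <u_j, u_j>.
Coefficients: <v, e_1> = -3/sqrt(6), <v, e_2> = 15/sqrt(174).
Square and sum: Σ |<v, e_j>|^2 = 81/29.
Compute ||v||^2 = v·v = 5.
Deficit = 5 − 81/29 = 64/29 ≥ 0, confirming Bessel's inequality. (The deficit equals ||v − Σ <v,e_j> e_j||^2, the squared distance from v to span{e_j}.)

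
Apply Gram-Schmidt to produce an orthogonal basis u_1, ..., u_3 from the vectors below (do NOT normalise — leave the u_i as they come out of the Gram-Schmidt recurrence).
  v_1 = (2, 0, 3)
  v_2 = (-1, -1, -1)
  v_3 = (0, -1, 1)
Orthogonal basis:
  u_1 = (2, 0, 3)
  u_2 = (-3/13, -1, 2/13)
  u_3 = (-3/14, 1/14, 1/7)

Apply the Gram-Schmidt recurrence
  u_1 = v_1
  u_i = v_i − Σ_{j<i} ((v_i · u_j) / (u_j · u_j)) · u_j.

Step by step this gives:
  u_1 = (2, 0, 3)
  u_2 = (-3/13, -1, 2/13)
  u_3 = (-3/14, 1/14, 1/7)

Orthogonality check:
  u_2 · u_1 = 0 (should be 0)
  u_3 · u_1 = 0 (should be 0)
  u_3 · u_2 = 0 (should be 0)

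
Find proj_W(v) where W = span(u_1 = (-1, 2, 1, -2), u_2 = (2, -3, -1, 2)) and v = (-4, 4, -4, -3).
proj_W(v) = (-42/11, 46/11, 4/11, -8/11)

Set up U = [u_1 | ... | u_2] ∈ R^(4×2). The projector onto W = col(U) is P = U (U^T U)^(-1) U^T.
Compute U^T U =
  [10, -13]
  [-13, 18],
and U^T v = (14, -22).
Solve U^T U · c = U^T v for the coefficients: c = (-34/11, -38/11). The projection is proj_W(v) = U c.
Check: (v - proj_W(v)) · u_1 = 0  (should be 0).
Check: (v - proj_W(v)) · u_2 = 0  (should be 0).
Result: proj_W(v) = (-42/11, 46/11, 4/11, -8/11).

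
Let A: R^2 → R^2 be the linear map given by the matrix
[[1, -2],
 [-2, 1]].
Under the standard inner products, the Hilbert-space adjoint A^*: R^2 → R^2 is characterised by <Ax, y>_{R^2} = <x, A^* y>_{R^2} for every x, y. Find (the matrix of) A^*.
A^* = A^T =
[[1, -2],
 [-2, 1]]

For real matrices with standard dot products, the defining identity <Ax, y> = <x, A^* y> gives (Ax)^T y = x^T (A^*) y, i.e. x^T A^T y = x^T (A^*) y. Since this holds for all x, y, we must have A^* = A^T. Therefore
A^* =
[[1, -2],
 [-2, 1]].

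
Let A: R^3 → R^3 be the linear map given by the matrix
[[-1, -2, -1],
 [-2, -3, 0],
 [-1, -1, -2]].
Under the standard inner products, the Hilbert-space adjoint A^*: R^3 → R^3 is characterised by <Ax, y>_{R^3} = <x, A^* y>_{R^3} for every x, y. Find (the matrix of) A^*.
A^* = A^T =
[[-1, -2, -1],
 [-2, -3, -1],
 [-1, 0, -2]]

For real matrices with standard dot products, the defining identity <Ax, y> = <x, A^* y> gives (Ax)^T y = x^T (A^*) y, i.e. x^T A^T y = x^T (A^*) y. Since this holds for all x, y, we must have A^* = A^T. Therefore
A^* =
[[-1, -2, -1],
 [-2, -3, -1],
 [-1, 0, -2]].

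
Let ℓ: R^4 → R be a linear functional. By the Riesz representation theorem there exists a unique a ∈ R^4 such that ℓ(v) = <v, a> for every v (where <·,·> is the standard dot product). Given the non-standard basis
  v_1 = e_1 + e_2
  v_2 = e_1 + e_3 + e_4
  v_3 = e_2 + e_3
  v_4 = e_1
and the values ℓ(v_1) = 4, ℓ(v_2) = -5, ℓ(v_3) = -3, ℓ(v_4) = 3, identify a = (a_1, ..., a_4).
a = (3, 1, -4, -4)

Write a = (a_1, ..., a_4) in the standard basis. For each basis vector v_i, ℓ(v_i) = <v_i, a> is a linear equation in the a_j's. Collect the n equations into a matrix system V a = ℓ, where row i of V is v_i (expressed in the standard basis). Since V is invertible (lower-triangular with 1s on the diagonal, up to permutation), solve by back-substitution:
  V =
[[1, 1, 0, 0],
 [1, 0, 1, 1],
 [0, 1, 1, 0],
 [1, 0, 0, 0]]
  V a = (4, -5, -3, 3)
Solving gives a = (3, 1, -4, -4).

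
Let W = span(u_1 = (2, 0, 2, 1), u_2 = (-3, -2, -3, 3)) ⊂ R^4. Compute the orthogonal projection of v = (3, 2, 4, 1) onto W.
proj_W(v) = (241/66, 7/11, 241/66, 13/33)

Set up U = [u_1 | ... | u_2] ∈ R^(4×2). The projector onto W = col(U) is P = U (U^T U)^(-1) U^T.
Compute U^T U =
  [9, -9]
  [-9, 31],
and U^T v = (15, -22).
Solve U^T U · c = U^T v for the coefficients: c = (89/66, -7/22). The projection is proj_W(v) = U c.
Check: (v - proj_W(v)) · u_1 = 0  (should be 0).
Check: (v - proj_W(v)) · u_2 = 0  (should be 0).
Result: proj_W(v) = (241/66, 7/11, 241/66, 13/33).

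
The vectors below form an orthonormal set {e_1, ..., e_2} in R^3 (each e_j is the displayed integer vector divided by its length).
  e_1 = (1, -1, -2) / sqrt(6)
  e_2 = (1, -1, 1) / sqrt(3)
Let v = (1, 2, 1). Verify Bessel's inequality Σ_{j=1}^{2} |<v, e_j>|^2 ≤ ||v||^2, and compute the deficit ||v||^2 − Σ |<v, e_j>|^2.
Σ |<v, e_j>|^2 = 3/2; ||v||^2 = 6; deficit = 9/2

Write each e_j = u_j / sqrt(<u_j, u_j>) where u_j is the displayed integer vector. Then <v, e_j> = <v, u_j> / sqrt(<u_j, u_j>), so |<v, e_j>|^2 = <v, u_j>^2 / <u_j, u_j>.
Coefficients: <v, e_1> = -3/sqrt(6), <v, e_2> = 0/sqrt(3).
Square and sum: Σ |<v, e_j>|^2 = 3/2.
Compute ||v||^2 = v·v = 6.
Deficit = 6 − 3/2 = 9/2 ≥ 0, confirming Bessel's inequality. (The deficit equals ||v − Σ <v,e_j> e_j||^2, the squared distance from v to span{e_j}.)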